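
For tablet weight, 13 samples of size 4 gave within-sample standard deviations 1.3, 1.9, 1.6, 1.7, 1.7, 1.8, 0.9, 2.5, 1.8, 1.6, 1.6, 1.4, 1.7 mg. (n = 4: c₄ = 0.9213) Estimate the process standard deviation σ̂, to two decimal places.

1.80

s̄ = (1.3 + 1.9 + 1.6 + 1.7 + 1.7 + 1.8 + 0.9 + 2.5 + 1.8 + 1.6 + 1.6 + 1.4 + 1.7) / 13 = 1.6538
σ̂ = s̄ / c₄ = 1.6538 / 0.9213 = 1.7951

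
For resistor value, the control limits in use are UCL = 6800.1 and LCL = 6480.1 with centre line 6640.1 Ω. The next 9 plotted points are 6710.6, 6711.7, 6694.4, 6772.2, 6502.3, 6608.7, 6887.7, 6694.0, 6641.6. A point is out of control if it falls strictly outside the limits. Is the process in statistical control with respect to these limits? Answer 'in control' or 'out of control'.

out of control

Compare each point to [6480.1, 6800.1]: sample 7 = 6887.7 > UCL.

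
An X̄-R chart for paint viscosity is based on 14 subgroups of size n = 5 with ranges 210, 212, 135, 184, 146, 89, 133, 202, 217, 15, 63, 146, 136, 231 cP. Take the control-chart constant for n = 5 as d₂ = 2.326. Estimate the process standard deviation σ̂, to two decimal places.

65.07

R̄ = (210 + 212 + 135 + 184 + 146 + 89 + 133 + 202 + 217 + 15 + 63 + 146 + 136 + 231) / 14 = 151.3571
σ̂ = R̄ / d₂ = 151.3571 / 2.326 = 65.0719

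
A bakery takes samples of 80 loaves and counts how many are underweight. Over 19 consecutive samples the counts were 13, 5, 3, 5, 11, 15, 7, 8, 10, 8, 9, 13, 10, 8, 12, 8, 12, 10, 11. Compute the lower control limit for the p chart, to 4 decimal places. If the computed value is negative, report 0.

p̄ = Σdᵢ / (k·n) = 178 / (19 × 80) = 0.11711
LCL = p̄ − 3·√(p̄(1−p̄)/n) = 0.11711 − 3 × 0.03595 = 0.00926

0.0093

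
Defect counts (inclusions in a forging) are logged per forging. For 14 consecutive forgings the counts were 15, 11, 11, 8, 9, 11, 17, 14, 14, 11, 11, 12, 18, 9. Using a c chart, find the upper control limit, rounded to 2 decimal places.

c̄ = (15 + 11 + 11 + 8 + 9 + 11 + 17 + 14 + 14 + 11 + 11 + 12 + 18 + 9) / 14 = 171 / 14 = 12.2143
UCL = c̄ + 3√c̄ = 12.2143 + 3 × √12.2143 = 12.2143 + 3 × 3.4949 = 22.6990

22.70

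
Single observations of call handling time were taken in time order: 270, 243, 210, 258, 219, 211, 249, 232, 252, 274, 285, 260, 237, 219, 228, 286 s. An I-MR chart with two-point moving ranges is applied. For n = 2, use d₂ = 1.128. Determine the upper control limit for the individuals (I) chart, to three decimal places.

316.025

X̄ = (270 + 243 + 210 + 258 + 219 + 211 + 249 + 232 + 252 + 274 + 285 + 260 + 237 + 219 + 228 + 286) / 16 = 245.8125
Moving ranges: 27, 33, 48, 39, 8, 38, 17, 20, 22, 11, 25, 23, 18, 9, 58; M̄R̄ = 396.0000 / 15 = 26.4000
UCL = X̄ + 3·M̄R̄/d₂ = 245.8125 + 3 × 26.4000 / 1.128 = 316.0253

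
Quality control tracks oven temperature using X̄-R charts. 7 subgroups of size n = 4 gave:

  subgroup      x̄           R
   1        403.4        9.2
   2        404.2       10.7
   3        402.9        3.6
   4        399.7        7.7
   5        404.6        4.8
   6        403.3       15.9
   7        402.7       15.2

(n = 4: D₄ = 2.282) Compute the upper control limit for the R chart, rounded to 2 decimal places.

R̄ = (9.2 + 10.7 + 3.6 + 7.7 + 4.8 + 15.9 + 15.2) / 7 = 67.1000 / 7 = 9.5857
UCL_R = D₄·R̄ = 2.282 × 9.5857 = 21.8746

21.87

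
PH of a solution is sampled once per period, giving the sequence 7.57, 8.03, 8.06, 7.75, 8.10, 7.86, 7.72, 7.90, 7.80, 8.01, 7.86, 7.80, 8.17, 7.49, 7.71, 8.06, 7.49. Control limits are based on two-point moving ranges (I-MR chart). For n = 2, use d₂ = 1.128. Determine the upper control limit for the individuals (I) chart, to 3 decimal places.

8.581

X̄ = (7.57 + 8.03 + 8.06 + 7.75 + 8.10 + 7.86 + 7.72 + 7.90 + 7.80 + 8.01 + 7.86 + 7.80 + 8.17 + 7.49 + 7.71 + 8.06 + 7.49) / 17 = 7.8459
Moving ranges: 0.46, 0.03, 0.31, 0.35, 0.24, 0.14, 0.18, 0.10, 0.21, 0.15, 0.06, 0.37, 0.68, 0.22, 0.35, 0.57; M̄R̄ = 4.4200 / 16 = 0.2762
UCL = X̄ + 3·M̄R̄/d₂ = 7.8459 + 3 × 0.2762 / 1.128 = 8.5806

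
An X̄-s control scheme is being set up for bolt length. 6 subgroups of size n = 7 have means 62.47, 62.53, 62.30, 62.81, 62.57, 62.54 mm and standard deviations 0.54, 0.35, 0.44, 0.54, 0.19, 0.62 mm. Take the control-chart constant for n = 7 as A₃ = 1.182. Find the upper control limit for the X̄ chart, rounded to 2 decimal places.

63.06

X̄̄ = (62.47 + 62.53 + 62.30 + 62.81 + 62.57 + 62.54) / 6 = 62.5367
s̄ = (0.54 + 0.35 + 0.44 + 0.54 + 0.19 + 0.62) / 6 = 0.4467
UCL = X̄̄ + A₃·s̄ = 62.5367 + 1.182 × 0.4467 = 63.0646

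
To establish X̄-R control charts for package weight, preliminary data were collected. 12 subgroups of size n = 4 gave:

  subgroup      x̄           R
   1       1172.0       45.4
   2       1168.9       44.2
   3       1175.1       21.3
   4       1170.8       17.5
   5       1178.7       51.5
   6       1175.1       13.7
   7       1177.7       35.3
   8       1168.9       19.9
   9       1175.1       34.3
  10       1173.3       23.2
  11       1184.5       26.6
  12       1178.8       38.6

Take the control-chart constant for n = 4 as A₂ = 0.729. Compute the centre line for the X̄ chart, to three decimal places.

X̄̄ = (1172.0 + 1168.9 + 1175.1 + 1170.8 + 1178.7 + 1175.1 + 1177.7 + 1168.9 + 1175.1 + 1173.3 + 1184.5 + 1178.8) / 12 = 14098.9000 / 12 = 1174.9083
CL = X̄̄ = 1174.9083

1174.908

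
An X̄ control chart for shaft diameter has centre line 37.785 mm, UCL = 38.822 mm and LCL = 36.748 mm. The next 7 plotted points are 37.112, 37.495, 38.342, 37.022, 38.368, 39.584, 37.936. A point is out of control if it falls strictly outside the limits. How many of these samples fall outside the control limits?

1

Compare each point to [36.748, 38.822]: sample 6 = 39.584 > UCL.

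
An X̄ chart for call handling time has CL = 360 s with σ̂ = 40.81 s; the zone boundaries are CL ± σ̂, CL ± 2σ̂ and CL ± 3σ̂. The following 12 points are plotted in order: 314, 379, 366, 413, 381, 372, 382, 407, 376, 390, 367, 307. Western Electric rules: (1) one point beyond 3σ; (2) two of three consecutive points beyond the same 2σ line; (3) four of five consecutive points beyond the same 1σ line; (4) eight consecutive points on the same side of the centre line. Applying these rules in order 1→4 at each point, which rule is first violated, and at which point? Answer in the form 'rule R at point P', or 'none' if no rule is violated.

Zone of each point (C = within 1σ̂, B = 1σ̂–2σ̂, A = 2σ̂–3σ̂, * = beyond 3σ̂; sign = side of CL): 1:-B, 2:+C, 3:+C, 4:+B, 5:+C, 6:+C, 7:+C, 8:+B, 9:+C, 10:+C, 11:+C, 12:-B
Rule 4 (eight consecutive points on the same side of the centre line) is satisfied at point 9.

rule 4 at point 9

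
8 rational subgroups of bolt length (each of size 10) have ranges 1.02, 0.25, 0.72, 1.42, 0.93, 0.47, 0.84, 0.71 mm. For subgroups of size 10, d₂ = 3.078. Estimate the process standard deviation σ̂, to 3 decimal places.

R̄ = (1.02 + 0.25 + 0.72 + 1.42 + 0.93 + 0.47 + 0.84 + 0.71) / 8 = 0.7950
σ̂ = R̄ / d₂ = 0.7950 / 3.078 = 0.2583

0.258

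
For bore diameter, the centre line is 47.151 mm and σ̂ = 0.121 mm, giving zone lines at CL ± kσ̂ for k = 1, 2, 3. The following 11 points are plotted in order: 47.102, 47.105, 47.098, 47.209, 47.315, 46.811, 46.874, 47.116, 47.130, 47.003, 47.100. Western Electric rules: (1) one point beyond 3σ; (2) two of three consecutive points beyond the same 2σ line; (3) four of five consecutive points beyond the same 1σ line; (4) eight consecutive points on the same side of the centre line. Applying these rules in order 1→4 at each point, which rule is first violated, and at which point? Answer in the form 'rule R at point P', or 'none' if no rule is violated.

Zone of each point (C = within 1σ̂, B = 1σ̂–2σ̂, A = 2σ̂–3σ̂, * = beyond 3σ̂; sign = side of CL): 1:-C, 2:-C, 3:-C, 4:+C, 5:+B, 6:-A, 7:-A, 8:-C, 9:-C, 10:-B, 11:-C
Rule 2 (two of three consecutive points beyond the same 2σ limit) is satisfied at point 7.

rule 2 at point 7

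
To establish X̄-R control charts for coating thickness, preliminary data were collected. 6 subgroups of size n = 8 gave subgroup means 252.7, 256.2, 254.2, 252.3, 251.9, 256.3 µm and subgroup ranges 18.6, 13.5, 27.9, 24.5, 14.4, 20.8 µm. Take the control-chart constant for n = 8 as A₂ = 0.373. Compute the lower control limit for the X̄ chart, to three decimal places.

X̄̄ = (252.7 + 256.2 + 254.2 + 252.3 + 251.9 + 256.3) / 6 = 1523.6000 / 6 = 253.9333
R̄ = (18.6 + 13.5 + 27.9 + 24.5 + 14.4 + 20.8) / 6 = 119.7000 / 6 = 19.9500
LCL = X̄̄ − A₂·R̄ = 253.9333 − 0.373 × 19.9500 = 246.4920

246.492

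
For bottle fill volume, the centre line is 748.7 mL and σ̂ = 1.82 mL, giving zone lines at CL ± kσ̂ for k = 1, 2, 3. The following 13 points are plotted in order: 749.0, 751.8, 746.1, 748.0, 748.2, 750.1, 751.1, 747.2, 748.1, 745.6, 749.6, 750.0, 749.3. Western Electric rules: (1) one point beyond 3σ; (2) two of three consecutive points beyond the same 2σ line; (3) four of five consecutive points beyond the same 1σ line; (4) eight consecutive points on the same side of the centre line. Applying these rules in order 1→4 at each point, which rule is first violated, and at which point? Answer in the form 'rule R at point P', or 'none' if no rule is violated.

Zone of each point (C = within 1σ̂, B = 1σ̂–2σ̂, A = 2σ̂–3σ̂, * = beyond 3σ̂; sign = side of CL): 1:+C, 2:+B, 3:-B, 4:-C, 5:-C, 6:+C, 7:+B, 8:-C, 9:-C, 10:-B, 11:+C, 12:+C, 13:+C
No rule fires across all 13 points.

none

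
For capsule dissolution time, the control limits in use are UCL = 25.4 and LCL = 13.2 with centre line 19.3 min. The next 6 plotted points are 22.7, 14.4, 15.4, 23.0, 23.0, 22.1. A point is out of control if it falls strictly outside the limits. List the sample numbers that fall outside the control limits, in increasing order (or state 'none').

none

All 6 points lie within [13.2, 25.4].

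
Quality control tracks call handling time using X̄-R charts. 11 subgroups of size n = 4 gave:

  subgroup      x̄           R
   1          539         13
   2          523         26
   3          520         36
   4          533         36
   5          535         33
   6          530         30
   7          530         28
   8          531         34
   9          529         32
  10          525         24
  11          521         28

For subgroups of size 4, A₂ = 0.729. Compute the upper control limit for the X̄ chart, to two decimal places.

X̄̄ = (539 + 523 + 520 + 533 + 535 + 530 + 530 + 531 + 529 + 525 + 521) / 11 = 5816.0000 / 11 = 528.7273
R̄ = (13 + 26 + 36 + 36 + 33 + 30 + 28 + 34 + 32 + 24 + 28) / 11 = 320.0000 / 11 = 29.0909
UCL = X̄̄ + A₂·R̄ = 528.7273 + 0.729 × 29.0909 = 549.9345

549.93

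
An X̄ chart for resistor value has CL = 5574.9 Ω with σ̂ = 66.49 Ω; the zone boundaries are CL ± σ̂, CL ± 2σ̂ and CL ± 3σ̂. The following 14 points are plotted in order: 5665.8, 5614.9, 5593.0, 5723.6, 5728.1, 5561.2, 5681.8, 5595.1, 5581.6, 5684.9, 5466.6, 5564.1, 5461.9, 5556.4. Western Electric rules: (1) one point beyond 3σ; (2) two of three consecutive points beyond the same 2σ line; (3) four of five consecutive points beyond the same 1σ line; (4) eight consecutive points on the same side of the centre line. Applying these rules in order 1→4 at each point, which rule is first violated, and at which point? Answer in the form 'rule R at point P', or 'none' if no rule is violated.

rule 2 at point 5

Zone of each point (C = within 1σ̂, B = 1σ̂–2σ̂, A = 2σ̂–3σ̂, * = beyond 3σ̂; sign = side of CL): 1:+B, 2:+C, 3:+C, 4:+A, 5:+A, 6:-C, 7:+B, 8:+C, 9:+C, 10:+B, 11:-B, 12:-C, 13:-B, 14:-C
Rule 2 (two of three consecutive points beyond the same 2σ limit) is satisfied at point 5.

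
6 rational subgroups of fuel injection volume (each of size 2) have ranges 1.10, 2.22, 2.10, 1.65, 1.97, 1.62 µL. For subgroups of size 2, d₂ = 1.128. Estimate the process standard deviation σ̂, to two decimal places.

R̄ = (1.10 + 2.22 + 2.10 + 1.65 + 1.97 + 1.62) / 6 = 1.7767
σ̂ = R̄ / d₂ = 1.7767 / 1.128 = 1.5751

1.58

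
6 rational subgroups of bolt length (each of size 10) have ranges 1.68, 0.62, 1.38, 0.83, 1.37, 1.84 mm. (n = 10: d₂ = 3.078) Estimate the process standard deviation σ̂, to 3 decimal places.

0.418

R̄ = (1.68 + 0.62 + 1.38 + 0.83 + 1.37 + 1.84) / 6 = 1.2867
σ̂ = R̄ / d₂ = 1.2867 / 3.078 = 0.4180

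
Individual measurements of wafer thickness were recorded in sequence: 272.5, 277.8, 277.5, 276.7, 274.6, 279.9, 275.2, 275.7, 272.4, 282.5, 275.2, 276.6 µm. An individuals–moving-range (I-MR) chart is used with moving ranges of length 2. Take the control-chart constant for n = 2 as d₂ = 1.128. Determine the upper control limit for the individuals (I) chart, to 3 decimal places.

286.320

X̄ = (272.5 + 277.8 + 277.5 + 276.7 + 274.6 + 279.9 + 275.2 + 275.7 + 272.4 + 282.5 + 275.2 + 276.6) / 12 = 276.3833
Moving ranges: 5.3, 0.3, 0.8, 2.1, 5.3, 4.7, 0.5, 3.3, 10.1, 7.3, 1.4; M̄R̄ = 41.1000 / 11 = 3.7364
UCL = X̄ + 3·M̄R̄/d₂ = 276.3833 + 3 × 3.7364 / 1.128 = 286.3205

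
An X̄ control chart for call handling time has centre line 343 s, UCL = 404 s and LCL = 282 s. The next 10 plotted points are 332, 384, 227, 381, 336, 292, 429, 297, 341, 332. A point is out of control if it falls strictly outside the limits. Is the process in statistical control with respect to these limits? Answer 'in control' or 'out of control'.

out of control

Compare each point to [282, 404]: sample 3 = 227 < LCL; sample 7 = 429 > UCL.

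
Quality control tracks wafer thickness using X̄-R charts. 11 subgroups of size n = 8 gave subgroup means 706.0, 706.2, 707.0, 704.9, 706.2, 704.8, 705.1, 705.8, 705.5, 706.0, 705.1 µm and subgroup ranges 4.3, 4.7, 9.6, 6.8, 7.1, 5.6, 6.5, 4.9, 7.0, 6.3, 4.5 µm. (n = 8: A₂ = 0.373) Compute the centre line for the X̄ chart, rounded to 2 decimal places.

X̄̄ = (706.0 + 706.2 + 707.0 + 704.9 + 706.2 + 704.8 + 705.1 + 705.8 + 705.5 + 706.0 + 705.1) / 11 = 7762.6000 / 11 = 705.6909
CL = X̄̄ = 705.6909

705.69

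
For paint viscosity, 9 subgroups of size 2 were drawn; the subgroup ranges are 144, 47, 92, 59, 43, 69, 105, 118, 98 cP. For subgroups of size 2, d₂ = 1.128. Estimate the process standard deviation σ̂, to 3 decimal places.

76.340

R̄ = (144 + 47 + 92 + 59 + 43 + 69 + 105 + 118 + 98) / 9 = 86.1111
σ̂ = R̄ / d₂ = 86.1111 / 1.128 = 76.3396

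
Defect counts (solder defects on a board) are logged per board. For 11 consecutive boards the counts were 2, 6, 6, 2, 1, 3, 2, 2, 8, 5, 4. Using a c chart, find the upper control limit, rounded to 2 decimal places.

c̄ = (2 + 6 + 6 + 2 + 1 + 3 + 2 + 2 + 8 + 5 + 4) / 11 = 41 / 11 = 3.7273
UCL = c̄ + 3√c̄ = 3.7273 + 3 × √3.7273 = 3.7273 + 3 × 1.9306 = 9.5191

9.52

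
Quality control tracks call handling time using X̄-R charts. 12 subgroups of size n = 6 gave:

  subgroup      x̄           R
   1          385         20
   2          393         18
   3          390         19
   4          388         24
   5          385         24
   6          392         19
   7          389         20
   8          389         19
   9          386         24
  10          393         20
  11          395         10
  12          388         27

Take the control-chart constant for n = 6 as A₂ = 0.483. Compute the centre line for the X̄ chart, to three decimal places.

X̄̄ = (385 + 393 + 390 + 388 + 385 + 392 + 389 + 389 + 386 + 393 + 395 + 388) / 12 = 4673.0000 / 12 = 389.4167
CL = X̄̄ = 389.4167

389.417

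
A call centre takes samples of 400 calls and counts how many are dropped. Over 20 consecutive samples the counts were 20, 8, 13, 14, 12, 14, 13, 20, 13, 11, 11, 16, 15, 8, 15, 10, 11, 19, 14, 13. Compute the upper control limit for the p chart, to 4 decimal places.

p̄ = Σdᵢ / (k·n) = 270 / (20 × 400) = 0.03375
UCL = p̄ + 3·√(p̄(1−p̄)/n) = 0.03375 + 3 × √(0.03375×0.96625/400) = 0.03375 + 3 × 0.00903 = 0.06084

0.0608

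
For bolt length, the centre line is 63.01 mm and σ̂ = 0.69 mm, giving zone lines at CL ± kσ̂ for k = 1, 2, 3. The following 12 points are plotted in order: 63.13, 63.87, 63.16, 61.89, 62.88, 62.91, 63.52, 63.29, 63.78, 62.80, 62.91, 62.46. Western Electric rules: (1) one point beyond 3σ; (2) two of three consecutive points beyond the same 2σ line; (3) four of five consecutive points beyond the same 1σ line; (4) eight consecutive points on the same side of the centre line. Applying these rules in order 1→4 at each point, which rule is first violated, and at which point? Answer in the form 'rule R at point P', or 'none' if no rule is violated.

Zone of each point (C = within 1σ̂, B = 1σ̂–2σ̂, A = 2σ̂–3σ̂, * = beyond 3σ̂; sign = side of CL): 1:+C, 2:+B, 3:+C, 4:-B, 5:-C, 6:-C, 7:+C, 8:+C, 9:+B, 10:-C, 11:-C, 12:-C
No rule fires across all 12 points.

none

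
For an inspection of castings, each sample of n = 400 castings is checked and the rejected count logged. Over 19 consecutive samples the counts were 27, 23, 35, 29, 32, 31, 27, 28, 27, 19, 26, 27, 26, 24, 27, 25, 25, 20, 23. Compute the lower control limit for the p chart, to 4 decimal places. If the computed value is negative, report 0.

p̄ = Σdᵢ / (k·n) = 501 / (19 × 400) = 0.06592
LCL = p̄ − 3·√(p̄(1−p̄)/n) = 0.06592 − 3 × 0.01241 = 0.02870

0.0287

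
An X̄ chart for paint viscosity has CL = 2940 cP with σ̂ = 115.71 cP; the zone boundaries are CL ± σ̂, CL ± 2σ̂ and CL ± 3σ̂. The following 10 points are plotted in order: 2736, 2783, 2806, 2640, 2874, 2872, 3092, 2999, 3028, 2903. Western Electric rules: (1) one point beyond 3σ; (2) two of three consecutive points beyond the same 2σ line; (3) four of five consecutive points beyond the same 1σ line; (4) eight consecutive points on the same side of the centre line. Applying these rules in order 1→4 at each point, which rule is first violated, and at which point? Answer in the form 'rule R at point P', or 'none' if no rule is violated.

rule 3 at point 4

Zone of each point (C = within 1σ̂, B = 1σ̂–2σ̂, A = 2σ̂–3σ̂, * = beyond 3σ̂; sign = side of CL): 1:-B, 2:-B, 3:-B, 4:-A, 5:-C, 6:-C, 7:+B, 8:+C, 9:+C, 10:-C
Rule 3 (four of five consecutive points beyond the same 1σ limit) is satisfied at point 4.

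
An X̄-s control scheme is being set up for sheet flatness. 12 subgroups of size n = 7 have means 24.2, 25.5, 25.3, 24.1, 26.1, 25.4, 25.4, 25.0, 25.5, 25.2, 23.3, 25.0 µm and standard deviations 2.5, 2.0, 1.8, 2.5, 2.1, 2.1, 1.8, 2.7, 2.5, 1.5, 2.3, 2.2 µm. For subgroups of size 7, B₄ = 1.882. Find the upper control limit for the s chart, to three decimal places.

4.078

s̄ = (2.5 + 2.0 + 1.8 + 2.5 + 2.1 + 2.1 + 1.8 + 2.7 + 2.5 + 1.5 + 2.3 + 2.2) / 12 = 2.1667
UCL_s = B₄·s̄ = 1.882 × 2.1667 = 4.0777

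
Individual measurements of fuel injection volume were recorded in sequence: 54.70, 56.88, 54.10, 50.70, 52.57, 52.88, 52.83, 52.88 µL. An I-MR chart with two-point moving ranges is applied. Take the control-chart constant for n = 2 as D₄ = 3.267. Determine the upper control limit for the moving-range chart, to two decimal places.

4.97

Moving ranges: 2.18, 2.78, 3.40, 1.87, 0.31, 0.05, 0.05; M̄R̄ = 10.6400 / 7 = 1.5200
UCL_MR = D₄·M̄R̄ = 3.267 × 1.5200 = 4.9658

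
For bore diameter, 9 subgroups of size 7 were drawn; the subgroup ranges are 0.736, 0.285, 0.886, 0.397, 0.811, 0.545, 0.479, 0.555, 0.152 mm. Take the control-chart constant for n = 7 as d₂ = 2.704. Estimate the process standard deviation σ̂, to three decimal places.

0.199

R̄ = (0.736 + 0.285 + 0.886 + 0.397 + 0.811 + 0.545 + 0.479 + 0.555 + 0.152) / 9 = 0.5384
σ̂ = R̄ / d₂ = 0.5384 / 2.704 = 0.1991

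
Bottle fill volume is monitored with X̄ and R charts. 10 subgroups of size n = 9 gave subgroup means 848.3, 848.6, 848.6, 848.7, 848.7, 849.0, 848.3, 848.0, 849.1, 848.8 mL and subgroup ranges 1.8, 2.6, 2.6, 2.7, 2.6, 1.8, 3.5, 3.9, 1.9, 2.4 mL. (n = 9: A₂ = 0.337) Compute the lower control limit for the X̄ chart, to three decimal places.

847.741

X̄̄ = (848.3 + 848.6 + 848.6 + 848.7 + 848.7 + 849.0 + 848.3 + 848.0 + 849.1 + 848.8) / 10 = 8486.1000 / 10 = 848.6100
R̄ = (1.8 + 2.6 + 2.6 + 2.7 + 2.6 + 1.8 + 3.5 + 3.9 + 1.9 + 2.4) / 10 = 25.8000 / 10 = 2.5800
LCL = X̄̄ − A₂·R̄ = 848.6100 − 0.337 × 2.5800 = 847.7405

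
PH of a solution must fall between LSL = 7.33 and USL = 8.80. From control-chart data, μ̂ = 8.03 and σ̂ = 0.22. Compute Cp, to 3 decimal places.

1.114

Cp = (USL − LSL) / (6σ̂) = (8.80 − 7.33) / (6 × 0.22) = 1.4700 / 1.3200 = 1.1136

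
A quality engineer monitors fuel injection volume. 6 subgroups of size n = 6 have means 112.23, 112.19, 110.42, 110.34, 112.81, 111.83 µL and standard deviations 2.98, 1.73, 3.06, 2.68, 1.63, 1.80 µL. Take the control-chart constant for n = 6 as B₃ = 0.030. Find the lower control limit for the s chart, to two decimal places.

0.07

s̄ = (2.98 + 1.73 + 3.06 + 2.68 + 1.63 + 1.80) / 6 = 2.3133
LCL_s = B₃·s̄ = 0.030 × 2.3133 = 0.0694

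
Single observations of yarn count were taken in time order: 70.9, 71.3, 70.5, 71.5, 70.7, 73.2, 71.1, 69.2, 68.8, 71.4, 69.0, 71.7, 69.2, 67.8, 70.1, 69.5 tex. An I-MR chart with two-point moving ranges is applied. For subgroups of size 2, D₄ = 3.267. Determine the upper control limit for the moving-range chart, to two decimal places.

Moving ranges: 0.4, 0.8, 1.0, 0.8, 2.5, 2.1, 1.9, 0.4, 2.6, 2.4, 2.7, 2.5, 1.4, 2.3, 0.6; M̄R̄ = 24.4000 / 15 = 1.6267
UCL_MR = D₄·M̄R̄ = 3.267 × 1.6267 = 5.3143

5.31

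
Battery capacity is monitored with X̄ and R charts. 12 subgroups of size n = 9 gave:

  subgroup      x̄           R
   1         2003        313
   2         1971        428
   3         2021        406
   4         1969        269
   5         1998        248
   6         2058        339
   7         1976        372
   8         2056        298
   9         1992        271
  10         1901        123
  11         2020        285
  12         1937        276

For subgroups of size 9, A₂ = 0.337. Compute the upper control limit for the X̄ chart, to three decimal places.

2093.720

X̄̄ = (2003 + 1971 + 2021 + 1969 + 1998 + 2058 + 1976 + 2056 + 1992 + 1901 + 2020 + 1937) / 12 = 23902.0000 / 12 = 1991.8333
R̄ = (313 + 428 + 406 + 269 + 248 + 339 + 372 + 298 + 271 + 123 + 285 + 276) / 12 = 3628.0000 / 12 = 302.3333
UCL = X̄̄ + A₂·R̄ = 1991.8333 + 0.337 × 302.3333 = 2093.7197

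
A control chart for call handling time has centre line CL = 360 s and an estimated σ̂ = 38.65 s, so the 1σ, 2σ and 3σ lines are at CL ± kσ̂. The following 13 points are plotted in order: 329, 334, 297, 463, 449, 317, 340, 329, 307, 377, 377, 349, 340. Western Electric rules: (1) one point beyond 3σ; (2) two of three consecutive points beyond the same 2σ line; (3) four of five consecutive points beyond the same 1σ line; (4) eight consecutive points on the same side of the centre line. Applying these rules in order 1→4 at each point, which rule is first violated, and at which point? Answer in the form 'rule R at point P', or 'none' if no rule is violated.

rule 2 at point 5

Zone of each point (C = within 1σ̂, B = 1σ̂–2σ̂, A = 2σ̂–3σ̂, * = beyond 3σ̂; sign = side of CL): 1:-C, 2:-C, 3:-B, 4:+A, 5:+A, 6:-B, 7:-C, 8:-C, 9:-B, 10:+C, 11:+C, 12:-C, 13:-C
Rule 2 (two of three consecutive points beyond the same 2σ limit) is satisfied at point 5.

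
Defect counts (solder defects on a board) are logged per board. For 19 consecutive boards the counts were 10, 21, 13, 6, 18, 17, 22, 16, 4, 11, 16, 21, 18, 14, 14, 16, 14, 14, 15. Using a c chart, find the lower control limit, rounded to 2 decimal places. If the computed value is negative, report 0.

3.22

c̄ = (10 + 21 + 13 + 6 + 18 + 17 + 22 + 16 + 4 + 11 + 16 + 21 + 18 + 14 + 14 + 16 + 14 + 14 + 15) / 19 = 280 / 19 = 14.7368
LCL = c̄ − 3√c̄ = 14.7368 − 3 × 3.8389 = 3.2203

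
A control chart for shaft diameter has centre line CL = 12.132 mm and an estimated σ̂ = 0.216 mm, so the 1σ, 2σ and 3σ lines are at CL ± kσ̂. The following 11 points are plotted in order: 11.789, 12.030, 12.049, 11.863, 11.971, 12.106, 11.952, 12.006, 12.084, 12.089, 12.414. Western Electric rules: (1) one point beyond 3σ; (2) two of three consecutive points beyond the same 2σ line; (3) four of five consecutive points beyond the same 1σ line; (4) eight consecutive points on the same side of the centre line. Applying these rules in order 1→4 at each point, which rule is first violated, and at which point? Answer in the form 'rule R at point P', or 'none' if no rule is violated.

rule 4 at point 8

Zone of each point (C = within 1σ̂, B = 1σ̂–2σ̂, A = 2σ̂–3σ̂, * = beyond 3σ̂; sign = side of CL): 1:-B, 2:-C, 3:-C, 4:-B, 5:-C, 6:-C, 7:-C, 8:-C, 9:-C, 10:-C, 11:+B
Rule 4 (eight consecutive points on the same side of the centre line) is satisfied at point 8.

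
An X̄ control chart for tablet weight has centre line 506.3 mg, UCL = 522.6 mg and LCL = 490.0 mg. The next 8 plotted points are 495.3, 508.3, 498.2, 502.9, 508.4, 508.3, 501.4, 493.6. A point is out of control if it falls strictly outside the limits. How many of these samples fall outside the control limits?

0

All 8 points lie within [490.0, 522.6].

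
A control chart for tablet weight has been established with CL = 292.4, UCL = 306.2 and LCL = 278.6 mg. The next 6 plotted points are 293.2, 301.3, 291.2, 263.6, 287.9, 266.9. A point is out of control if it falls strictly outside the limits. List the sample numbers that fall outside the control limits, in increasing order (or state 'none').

4, 6

Compare each point to [278.6, 306.2]: sample 4 = 263.6 < LCL; sample 6 = 266.9 < LCL.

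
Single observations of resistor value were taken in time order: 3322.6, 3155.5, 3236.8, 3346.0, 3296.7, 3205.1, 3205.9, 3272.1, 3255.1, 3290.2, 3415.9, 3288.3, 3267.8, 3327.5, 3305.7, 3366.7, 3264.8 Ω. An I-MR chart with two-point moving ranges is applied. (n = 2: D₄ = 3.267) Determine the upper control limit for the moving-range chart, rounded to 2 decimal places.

231.92

Moving ranges: 167.1, 81.3, 109.2, 49.3, 91.6, 0.8, 66.2, 17.0, 35.1, 125.7, 127.6, 20.5, 59.7, 21.8, 61.0, 101.9; M̄R̄ = 1135.8000 / 16 = 70.9875
UCL_MR = D₄·M̄R̄ = 3.267 × 70.9875 = 231.9162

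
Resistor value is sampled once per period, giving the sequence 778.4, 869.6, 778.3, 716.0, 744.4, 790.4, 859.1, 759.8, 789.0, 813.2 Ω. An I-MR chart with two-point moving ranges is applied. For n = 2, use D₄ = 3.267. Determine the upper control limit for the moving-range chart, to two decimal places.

196.24

Moving ranges: 91.2, 91.3, 62.3, 28.4, 46.0, 68.7, 99.3, 29.2, 24.2; M̄R̄ = 540.6000 / 9 = 60.0667
UCL_MR = D₄·M̄R̄ = 3.267 × 60.0667 = 196.2378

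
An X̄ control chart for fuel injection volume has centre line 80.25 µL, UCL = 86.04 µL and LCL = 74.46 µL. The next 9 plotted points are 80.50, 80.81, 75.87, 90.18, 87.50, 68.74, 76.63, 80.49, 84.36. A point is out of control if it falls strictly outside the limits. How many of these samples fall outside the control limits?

Compare each point to [74.46, 86.04]: sample 4 = 90.18 > UCL; sample 5 = 87.50 > UCL; sample 6 = 68.74 < LCL.

3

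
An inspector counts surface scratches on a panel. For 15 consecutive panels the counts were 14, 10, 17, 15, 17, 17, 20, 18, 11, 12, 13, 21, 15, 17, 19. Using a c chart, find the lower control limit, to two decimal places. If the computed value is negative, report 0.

c̄ = (14 + 10 + 17 + 15 + 17 + 17 + 20 + 18 + 11 + 12 + 13 + 21 + 15 + 17 + 19) / 15 = 236 / 15 = 15.7333
LCL = c̄ − 3√c̄ = 15.7333 − 3 × 3.9665 = 3.8338

3.83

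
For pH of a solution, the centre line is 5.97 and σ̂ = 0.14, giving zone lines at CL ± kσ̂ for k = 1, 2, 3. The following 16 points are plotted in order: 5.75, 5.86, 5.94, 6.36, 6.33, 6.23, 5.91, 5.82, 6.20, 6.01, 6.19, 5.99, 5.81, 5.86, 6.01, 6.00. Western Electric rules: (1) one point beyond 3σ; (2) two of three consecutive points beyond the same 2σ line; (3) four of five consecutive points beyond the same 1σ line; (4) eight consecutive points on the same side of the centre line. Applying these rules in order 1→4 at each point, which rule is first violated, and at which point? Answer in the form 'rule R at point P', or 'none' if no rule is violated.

Zone of each point (C = within 1σ̂, B = 1σ̂–2σ̂, A = 2σ̂–3σ̂, * = beyond 3σ̂; sign = side of CL): 1:-B, 2:-C, 3:-C, 4:+A, 5:+A, 6:+B, 7:-C, 8:-B, 9:+B, 10:+C, 11:+B, 12:+C, 13:-B, 14:-C, 15:+C, 16:+C
Rule 2 (two of three consecutive points beyond the same 2σ limit) is satisfied at point 5.

rule 2 at point 5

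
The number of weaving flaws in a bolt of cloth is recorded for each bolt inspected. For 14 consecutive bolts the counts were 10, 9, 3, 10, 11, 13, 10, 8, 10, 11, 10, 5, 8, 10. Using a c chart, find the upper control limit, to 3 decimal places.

c̄ = (10 + 9 + 3 + 10 + 11 + 13 + 10 + 8 + 10 + 11 + 10 + 5 + 8 + 10) / 14 = 128 / 14 = 9.1429
UCL = c̄ + 3√c̄ = 9.1429 + 3 × √9.1429 = 9.1429 + 3 × 3.0237 = 18.2140

18.214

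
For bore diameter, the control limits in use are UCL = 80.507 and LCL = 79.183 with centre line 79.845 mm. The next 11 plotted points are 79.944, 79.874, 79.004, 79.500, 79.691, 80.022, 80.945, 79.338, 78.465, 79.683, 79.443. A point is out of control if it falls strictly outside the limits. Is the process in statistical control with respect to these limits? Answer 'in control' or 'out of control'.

out of control

Compare each point to [79.183, 80.507]: sample 3 = 79.004 < LCL; sample 7 = 80.945 > UCL; sample 9 = 78.465 < LCL.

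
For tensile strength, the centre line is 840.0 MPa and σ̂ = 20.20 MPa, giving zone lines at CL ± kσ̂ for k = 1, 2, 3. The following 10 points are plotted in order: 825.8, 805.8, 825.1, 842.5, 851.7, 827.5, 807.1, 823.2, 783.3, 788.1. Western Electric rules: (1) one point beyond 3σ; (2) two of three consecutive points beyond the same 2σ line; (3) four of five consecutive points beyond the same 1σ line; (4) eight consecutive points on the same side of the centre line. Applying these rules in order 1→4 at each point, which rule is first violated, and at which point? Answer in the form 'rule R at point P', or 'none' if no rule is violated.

Zone of each point (C = within 1σ̂, B = 1σ̂–2σ̂, A = 2σ̂–3σ̂, * = beyond 3σ̂; sign = side of CL): 1:-C, 2:-B, 3:-C, 4:+C, 5:+C, 6:-C, 7:-B, 8:-C, 9:-A, 10:-A
Rule 2 (two of three consecutive points beyond the same 2σ limit) is satisfied at point 10.

rule 2 at point 10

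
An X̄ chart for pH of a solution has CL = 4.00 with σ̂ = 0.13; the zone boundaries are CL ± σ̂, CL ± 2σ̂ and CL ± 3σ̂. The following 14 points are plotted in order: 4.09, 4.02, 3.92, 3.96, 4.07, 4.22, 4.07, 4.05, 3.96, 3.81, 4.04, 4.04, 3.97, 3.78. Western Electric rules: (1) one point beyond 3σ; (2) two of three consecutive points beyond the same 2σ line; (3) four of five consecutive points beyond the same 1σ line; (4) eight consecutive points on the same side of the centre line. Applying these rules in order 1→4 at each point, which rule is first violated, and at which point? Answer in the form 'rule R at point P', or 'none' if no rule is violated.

Zone of each point (C = within 1σ̂, B = 1σ̂–2σ̂, A = 2σ̂–3σ̂, * = beyond 3σ̂; sign = side of CL): 1:+C, 2:+C, 3:-C, 4:-C, 5:+C, 6:+B, 7:+C, 8:+C, 9:-C, 10:-B, 11:+C, 12:+C, 13:-C, 14:-B
No rule fires across all 14 points.

none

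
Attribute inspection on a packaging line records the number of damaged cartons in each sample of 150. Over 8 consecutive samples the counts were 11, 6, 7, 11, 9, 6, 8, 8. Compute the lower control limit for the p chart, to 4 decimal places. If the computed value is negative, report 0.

0.0000

p̄ = Σdᵢ / (k·n) = 66 / (8 × 150) = 0.05500
LCL = p̄ − 3·√(p̄(1−p̄)/n) = 0.05500 − 3 × 0.01861 = -0.00084 → 0 (negative, so LCL = 0)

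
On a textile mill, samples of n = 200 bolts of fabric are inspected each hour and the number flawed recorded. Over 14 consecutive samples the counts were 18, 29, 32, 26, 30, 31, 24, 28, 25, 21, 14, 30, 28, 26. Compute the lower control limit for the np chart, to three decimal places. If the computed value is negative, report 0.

p̄ = Σdᵢ / (k·n) = 362 / (14 × 200) = 0.12929
LCL = np̄ − 3·√(np̄(1−p̄)) = 25.8571 − 3 × 4.7449 = 11.6224

11.622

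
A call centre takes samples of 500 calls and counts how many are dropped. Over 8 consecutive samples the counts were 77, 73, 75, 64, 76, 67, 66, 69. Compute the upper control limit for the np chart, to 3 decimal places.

p̄ = Σdᵢ / (k·n) = 567 / (8 × 500) = 0.14175
UCL = np̄ + 3·√(np̄(1−p̄)) = 70.8750 + 3 × √(70.8750×0.85825) = 70.8750 + 3 × 7.7993 = 94.2728

94.273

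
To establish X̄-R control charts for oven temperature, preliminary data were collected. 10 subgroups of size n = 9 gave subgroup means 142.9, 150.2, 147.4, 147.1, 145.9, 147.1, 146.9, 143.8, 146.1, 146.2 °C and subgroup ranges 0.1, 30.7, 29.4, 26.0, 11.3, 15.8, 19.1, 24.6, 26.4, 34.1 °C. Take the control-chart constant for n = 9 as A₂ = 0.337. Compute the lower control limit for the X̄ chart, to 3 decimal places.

139.030

X̄̄ = (142.9 + 150.2 + 147.4 + 147.1 + 145.9 + 147.1 + 146.9 + 143.8 + 146.1 + 146.2) / 10 = 1463.6000 / 10 = 146.3600
R̄ = (0.1 + 30.7 + 29.4 + 26.0 + 11.3 + 15.8 + 19.1 + 24.6 + 26.4 + 34.1) / 10 = 217.5000 / 10 = 21.7500
LCL = X̄̄ − A₂·R̄ = 146.3600 − 0.337 × 21.7500 = 139.0302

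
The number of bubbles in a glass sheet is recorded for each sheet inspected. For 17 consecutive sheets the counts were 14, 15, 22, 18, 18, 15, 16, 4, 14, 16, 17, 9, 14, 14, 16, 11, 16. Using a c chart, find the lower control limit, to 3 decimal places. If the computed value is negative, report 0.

c̄ = (14 + 15 + 22 + 18 + 18 + 15 + 16 + 4 + 14 + 16 + 17 + 9 + 14 + 14 + 16 + 11 + 16) / 17 = 249 / 17 = 14.6471
LCL = c̄ − 3√c̄ = 14.6471 − 3 × 3.8271 = 3.1656

3.166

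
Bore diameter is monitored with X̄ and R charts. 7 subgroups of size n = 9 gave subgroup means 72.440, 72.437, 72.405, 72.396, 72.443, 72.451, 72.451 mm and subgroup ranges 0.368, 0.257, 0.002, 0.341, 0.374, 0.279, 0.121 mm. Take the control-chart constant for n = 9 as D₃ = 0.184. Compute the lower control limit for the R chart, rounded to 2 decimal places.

0.05

R̄ = (0.368 + 0.257 + 0.002 + 0.341 + 0.374 + 0.279 + 0.121) / 7 = 1.7420 / 7 = 0.2489
LCL_R = D₃·R̄ = 0.184 × 0.2489 = 0.0458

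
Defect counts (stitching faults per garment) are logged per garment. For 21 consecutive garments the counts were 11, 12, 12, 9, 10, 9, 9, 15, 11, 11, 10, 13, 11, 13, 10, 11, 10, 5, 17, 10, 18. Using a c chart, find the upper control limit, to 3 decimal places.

c̄ = (11 + 12 + 12 + 9 + 10 + 9 + 9 + 15 + 11 + 11 + 10 + 13 + 11 + 13 + 10 + 11 + 10 + 5 + 17 + 10 + 18) / 21 = 237 / 21 = 11.2857
UCL = c̄ + 3√c̄ = 11.2857 + 3 × √11.2857 = 11.2857 + 3 × 3.3594 = 21.3640

21.364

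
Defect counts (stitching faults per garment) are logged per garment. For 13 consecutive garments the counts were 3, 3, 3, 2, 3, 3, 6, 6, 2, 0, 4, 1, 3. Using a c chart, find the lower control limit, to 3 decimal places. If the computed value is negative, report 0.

0.000

c̄ = (3 + 3 + 3 + 2 + 3 + 3 + 6 + 6 + 2 + 0 + 4 + 1 + 3) / 13 = 39 / 13 = 3.0000
LCL = c̄ − 3√c̄ = 3.0000 − 3 × 1.7321 = -2.1962 → 0 (cannot be negative)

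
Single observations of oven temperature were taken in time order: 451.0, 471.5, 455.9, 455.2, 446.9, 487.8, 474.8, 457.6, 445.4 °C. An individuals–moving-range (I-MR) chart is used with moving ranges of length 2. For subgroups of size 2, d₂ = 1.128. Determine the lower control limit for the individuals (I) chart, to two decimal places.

417.99

X̄ = (451.0 + 471.5 + 455.9 + 455.2 + 446.9 + 487.8 + 474.8 + 457.6 + 445.4) / 9 = 460.6778
Moving ranges: 20.5, 15.6, 0.7, 8.3, 40.9, 13.0, 17.2, 12.2; M̄R̄ = 128.4000 / 8 = 16.0500
LCL = X̄ − 3·M̄R̄/d₂ = 460.6778 − 3 × 16.0500 / 1.128 = 417.9916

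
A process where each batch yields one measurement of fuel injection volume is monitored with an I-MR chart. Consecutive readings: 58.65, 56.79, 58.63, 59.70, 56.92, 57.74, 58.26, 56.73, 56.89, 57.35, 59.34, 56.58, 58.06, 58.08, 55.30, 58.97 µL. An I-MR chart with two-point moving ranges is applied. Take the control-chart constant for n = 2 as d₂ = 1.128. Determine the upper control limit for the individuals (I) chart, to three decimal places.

61.959

X̄ = (58.65 + 56.79 + 58.63 + 59.70 + 56.92 + 57.74 + 58.26 + 56.73 + 56.89 + 57.35 + 59.34 + 56.58 + 58.06 + 58.08 + 55.30 + 58.97) / 16 = 57.7494
Moving ranges: 1.86, 1.84, 1.07, 2.78, 0.82, 0.52, 1.53, 0.16, 0.46, 1.99, 2.76, 1.48, 0.02, 2.78, 3.67; M̄R̄ = 23.7400 / 15 = 1.5827
UCL = X̄ + 3·M̄R̄/d₂ = 57.7494 + 3 × 1.5827 / 1.128 = 61.9586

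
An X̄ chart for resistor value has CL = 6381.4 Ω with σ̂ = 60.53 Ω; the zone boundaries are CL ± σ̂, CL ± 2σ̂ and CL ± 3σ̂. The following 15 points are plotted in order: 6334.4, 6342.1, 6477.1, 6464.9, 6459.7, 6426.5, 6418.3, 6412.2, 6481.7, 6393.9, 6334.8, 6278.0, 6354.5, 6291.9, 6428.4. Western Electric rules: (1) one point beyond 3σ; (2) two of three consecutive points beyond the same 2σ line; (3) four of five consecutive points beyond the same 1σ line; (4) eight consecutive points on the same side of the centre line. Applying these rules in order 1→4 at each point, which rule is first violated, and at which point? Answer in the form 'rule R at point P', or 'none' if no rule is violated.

rule 4 at point 10

Zone of each point (C = within 1σ̂, B = 1σ̂–2σ̂, A = 2σ̂–3σ̂, * = beyond 3σ̂; sign = side of CL): 1:-C, 2:-C, 3:+B, 4:+B, 5:+B, 6:+C, 7:+C, 8:+C, 9:+B, 10:+C, 11:-C, 12:-B, 13:-C, 14:-B, 15:+C
Rule 4 (eight consecutive points on the same side of the centre line) is satisfied at point 10.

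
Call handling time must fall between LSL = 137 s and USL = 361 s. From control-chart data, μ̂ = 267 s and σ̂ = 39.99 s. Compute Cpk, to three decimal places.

0.784

Cpu = (USL − μ̂) / (3σ̂) = (361 − 267) / (3 × 39.99) = 0.7835; Cpl = (μ̂ − LSL) / (3σ̂) = (267 − 137) / (3 × 39.99) = 1.0836; Cpk = min(Cpu, Cpl) = 0.7835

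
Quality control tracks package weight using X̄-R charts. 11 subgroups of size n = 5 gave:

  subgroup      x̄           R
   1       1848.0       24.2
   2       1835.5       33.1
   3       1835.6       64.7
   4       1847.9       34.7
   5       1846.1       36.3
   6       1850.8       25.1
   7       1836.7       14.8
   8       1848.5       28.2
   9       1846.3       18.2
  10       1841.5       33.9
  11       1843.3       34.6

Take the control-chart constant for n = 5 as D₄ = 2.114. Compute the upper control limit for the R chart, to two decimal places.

R̄ = (24.2 + 33.1 + 64.7 + 34.7 + 36.3 + 25.1 + 14.8 + 28.2 + 18.2 + 33.9 + 34.6) / 11 = 347.8000 / 11 = 31.6182
UCL_R = D₄·R̄ = 2.114 × 31.6182 = 66.8408

66.84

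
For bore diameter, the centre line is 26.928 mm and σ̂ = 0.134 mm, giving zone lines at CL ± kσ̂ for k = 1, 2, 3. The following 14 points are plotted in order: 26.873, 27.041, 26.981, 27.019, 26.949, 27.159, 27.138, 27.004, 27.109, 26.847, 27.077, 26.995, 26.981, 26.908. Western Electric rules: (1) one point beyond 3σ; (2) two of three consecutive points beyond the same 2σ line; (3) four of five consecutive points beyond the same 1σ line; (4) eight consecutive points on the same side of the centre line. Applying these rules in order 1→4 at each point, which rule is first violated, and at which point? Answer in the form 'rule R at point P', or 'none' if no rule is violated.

rule 4 at point 9

Zone of each point (C = within 1σ̂, B = 1σ̂–2σ̂, A = 2σ̂–3σ̂, * = beyond 3σ̂; sign = side of CL): 1:-C, 2:+C, 3:+C, 4:+C, 5:+C, 6:+B, 7:+B, 8:+C, 9:+B, 10:-C, 11:+B, 12:+C, 13:+C, 14:-C
Rule 4 (eight consecutive points on the same side of the centre line) is satisfied at point 9.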